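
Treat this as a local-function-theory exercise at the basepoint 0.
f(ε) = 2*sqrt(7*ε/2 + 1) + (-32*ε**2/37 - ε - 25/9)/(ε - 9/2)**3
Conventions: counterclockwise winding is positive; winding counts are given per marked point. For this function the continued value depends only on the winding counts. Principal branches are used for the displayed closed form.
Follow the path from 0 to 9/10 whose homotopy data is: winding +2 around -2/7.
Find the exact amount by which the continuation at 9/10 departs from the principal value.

The rational part is single-valued and drops out of the difference; each branch term changes only by its own monodromy.
(2)*sqrt(1 - ε/(-2/7)): winding +2 is even, the square root returns to the same sheet, contribution 0.
Summing the contributions at ε = 9/10 gives 0.

Continued minus principal equals 0.


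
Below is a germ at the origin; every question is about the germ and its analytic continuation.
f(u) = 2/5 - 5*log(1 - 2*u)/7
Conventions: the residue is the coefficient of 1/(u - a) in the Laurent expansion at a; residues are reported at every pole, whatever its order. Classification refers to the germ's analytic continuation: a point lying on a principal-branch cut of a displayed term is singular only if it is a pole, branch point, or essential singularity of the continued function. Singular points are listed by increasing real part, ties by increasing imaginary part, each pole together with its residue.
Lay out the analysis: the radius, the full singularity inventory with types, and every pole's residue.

Branch term (-5/7)*log(1 - u/(1/2)): its argument vanishes at u = 1/2, a logarithmic branch point, modulus 1/2.
The radius of convergence is the smallest modulus among the singular points: 1/2.

Radius of convergence at 0: 1/2.
At 1/2: a logarithmic branch point.


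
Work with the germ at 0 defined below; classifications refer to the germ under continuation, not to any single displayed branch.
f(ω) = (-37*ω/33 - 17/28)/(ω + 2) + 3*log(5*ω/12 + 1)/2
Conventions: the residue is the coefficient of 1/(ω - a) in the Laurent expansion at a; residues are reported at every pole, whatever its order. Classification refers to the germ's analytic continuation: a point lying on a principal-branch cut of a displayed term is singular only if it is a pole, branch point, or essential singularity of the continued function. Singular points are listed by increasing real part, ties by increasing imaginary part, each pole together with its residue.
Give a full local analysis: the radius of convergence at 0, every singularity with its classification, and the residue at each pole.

Denominator factor (ω + 2): pole of order 1 at -2, modulus 2.
Branch term (3/2)*log(1 - ω/(-12/5)): its argument vanishes at ω = -12/5, a logarithmic branch point, modulus 12/5.
The radius of convergence is the smallest modulus among the singular points: 2.
The branch term is analytic at -2 and contributes nothing to the residue; only the rational part matters.
At the order-1 pole -2 set g(ω) = (ω - (-2))*(rational part) = -37*ω/33 - 17/28.
Simple pole: residue = g(a) at a = -2, which is 1511/924.
List the singular points by increasing real part (a conjugate pair: the negative imaginary part first).

Radius of convergence at 0: 2.
At -12/5: a logarithmic branch point.
At -2: a pole of order 1; residue 1511/924.


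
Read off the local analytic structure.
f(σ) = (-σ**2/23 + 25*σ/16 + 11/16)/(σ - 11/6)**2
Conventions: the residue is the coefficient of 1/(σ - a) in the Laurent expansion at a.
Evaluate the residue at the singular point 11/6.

At the order-2 pole 11/6 set g(σ) = (σ - (11/6))^2*f(σ) = -σ**2/23 + 25*σ/16 + 11/16.
Order-2 pole: residue = g'(a); g'(11/6) = 1549/1104, so the residue is 1549/1104.

The residue is 1549/1104.


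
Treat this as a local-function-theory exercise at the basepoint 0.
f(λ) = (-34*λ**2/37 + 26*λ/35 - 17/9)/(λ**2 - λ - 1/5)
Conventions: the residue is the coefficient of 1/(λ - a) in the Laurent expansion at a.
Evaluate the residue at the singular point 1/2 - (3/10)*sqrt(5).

The residue is -114/1295 + (25183/34965)*sqrt(5).

The factor λ**2 - λ - 1/5 splits as (λ - a)(λ - a') with a = 1/2 - (3/10)*sqrt(5), a' = 1/2 + (3/10)*sqrt(5). At the order-1 pole a set g(λ) = (λ - a)*f(λ) = [-34*λ**2/37 + 26*λ/35 - 17/9] / (λ - a').
Simple pole: residue = g(a) at a = 1/2 - (3/10)*sqrt(5), which is -114/1295 + (25183/34965)*sqrt(5).


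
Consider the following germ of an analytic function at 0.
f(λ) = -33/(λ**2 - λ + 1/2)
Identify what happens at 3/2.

The point is a regular point.

Denominator factors: λ**2 - λ + 1/2 = 5/4 at λ = 3/2 — none vanishes.
So the germ continues analytically to 3/2.


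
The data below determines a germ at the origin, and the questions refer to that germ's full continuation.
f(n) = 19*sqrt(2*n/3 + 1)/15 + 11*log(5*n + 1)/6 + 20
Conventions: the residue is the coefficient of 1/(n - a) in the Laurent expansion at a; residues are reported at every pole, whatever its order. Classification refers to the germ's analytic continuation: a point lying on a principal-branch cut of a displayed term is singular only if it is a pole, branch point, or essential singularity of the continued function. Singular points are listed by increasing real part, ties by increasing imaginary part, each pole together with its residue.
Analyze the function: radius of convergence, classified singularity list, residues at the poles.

Radius of convergence at 0: 1/5.
At -3/2: an algebraic (square-root) branch point.
At -1/5: a logarithmic branch point.

Branch term (11/6)*log(1 - n/(-1/5)): its argument vanishes at n = -1/5, a logarithmic branch point, modulus 1/5.
Branch term (19/15)*sqrt(1 - n/(-3/2)): its argument vanishes at n = -3/2, a square-root branch point, modulus 3/2.
The radius of convergence is the smallest modulus among the singular points: 1/5.
List the singular points by increasing real part (a conjugate pair: the negative imaginary part first).


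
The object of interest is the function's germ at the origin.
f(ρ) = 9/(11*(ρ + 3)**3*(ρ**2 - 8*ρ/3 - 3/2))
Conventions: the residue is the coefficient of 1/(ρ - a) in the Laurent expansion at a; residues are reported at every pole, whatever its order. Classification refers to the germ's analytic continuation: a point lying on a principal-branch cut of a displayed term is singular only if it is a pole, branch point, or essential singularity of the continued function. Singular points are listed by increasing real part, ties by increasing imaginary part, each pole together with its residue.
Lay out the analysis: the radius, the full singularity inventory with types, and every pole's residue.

Radius of convergence at 0: -4/3 + (1/6)*sqrt(118).
At -3: a pole of order 3; residue 4292/327701.
At 4/3 - (1/6)*sqrt(118): a pole of order 1; residue -2146/327701 - (13390/19334359)*sqrt(118).
At 4/3 + (1/6)*sqrt(118): a pole of order 1; residue -2146/327701 + (13390/19334359)*sqrt(118).


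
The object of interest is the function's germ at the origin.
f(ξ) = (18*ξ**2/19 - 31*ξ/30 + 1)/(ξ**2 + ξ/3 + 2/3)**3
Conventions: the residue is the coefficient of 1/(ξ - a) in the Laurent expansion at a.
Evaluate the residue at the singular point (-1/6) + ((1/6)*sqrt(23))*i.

The factor ξ**2 + ξ/3 + 2/3 splits as (ξ - a)(ξ - a') with a = (-1/6) + ((1/6)*sqrt(23))*i, a' = (-1/6) - ((1/6)*sqrt(23))*i. At the order-3 pole a set g(ξ) = (ξ - a)^3*f(ξ) = [18*ξ**2/19 - 31*ξ/30 + 1] / (ξ - a')^3.
Order-3 pole: residue = g''(a)/2; g''((-1/6) + ((1/6)*sqrt(23))*i) = -((387909/1155865)*sqrt(23))*i, so the residue is -((387909/2311730)*sqrt(23))*i.

The residue is -((387909/2311730)*sqrt(23))*i.


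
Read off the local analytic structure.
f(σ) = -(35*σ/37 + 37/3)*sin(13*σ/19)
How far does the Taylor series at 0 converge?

The radius of convergence is infinite.

The factor -sin(13*σ/19) is entire and contributes no finite singular point.
The polynomial part has no poles.
No finite singular points: the Taylor series at 0 converges everywhere.


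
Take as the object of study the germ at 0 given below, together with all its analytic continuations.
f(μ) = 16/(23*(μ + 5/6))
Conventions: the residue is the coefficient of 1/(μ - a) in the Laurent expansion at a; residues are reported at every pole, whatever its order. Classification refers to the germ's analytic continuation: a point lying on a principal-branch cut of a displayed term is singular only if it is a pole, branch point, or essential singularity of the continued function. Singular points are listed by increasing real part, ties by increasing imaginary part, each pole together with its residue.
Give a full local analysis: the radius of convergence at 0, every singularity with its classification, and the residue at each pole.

Radius of convergence at 0: 5/6.
At -5/6: a pole of order 1; residue 16/23.

Denominator factor (μ + 5/6): pole of order 1 at -5/6, modulus 5/6.
The radius of convergence is the smallest modulus among the singular points: 5/6.
At the order-1 pole -5/6 set g(μ) = (μ - (-5/6))*f(μ) = 16/23.
Simple pole: residue = g(a) at a = -5/6, which is 16/23.


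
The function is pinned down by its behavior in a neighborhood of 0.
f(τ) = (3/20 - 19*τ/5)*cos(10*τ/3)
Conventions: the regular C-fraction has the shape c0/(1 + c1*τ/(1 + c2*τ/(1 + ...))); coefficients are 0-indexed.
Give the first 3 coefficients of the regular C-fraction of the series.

The regular C-fraction coefficients are [3/20, 76/3, -971/38].

Taylor coefficients (expand at 0): a_0 = 3/20, a_1 = -19/5, a_2 = -5/6.
c0 = a_0 = 3/20. Peel one level at a time: if S = 1 + c*τ/S' with S'(0) = 1, then c is the τ-coefficient of S and S' = c*τ/(S - 1).
S_1 = c0/f = 1 + (76/3)*τ + (1942/3)*τ^2 + ...; c1 = 76/3.
S_2 = c1*τ/(S_1 - 1) = 1 + (-971/38)*τ + ...; c2 = -971/38.


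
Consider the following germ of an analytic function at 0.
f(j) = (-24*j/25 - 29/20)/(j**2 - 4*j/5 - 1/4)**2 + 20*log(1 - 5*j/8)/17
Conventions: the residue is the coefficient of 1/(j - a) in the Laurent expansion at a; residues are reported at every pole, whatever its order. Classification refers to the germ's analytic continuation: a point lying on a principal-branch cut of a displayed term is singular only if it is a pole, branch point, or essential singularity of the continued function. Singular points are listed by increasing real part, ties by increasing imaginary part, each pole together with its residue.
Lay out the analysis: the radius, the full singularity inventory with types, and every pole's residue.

Denominator factor (j**2 - 4*j/5 - 1/4)^2: discriminant 41/25, real irrational roots 2/5 + (1/10)*sqrt(41) and 2/5 - (1/10)*sqrt(41); poles of order 2, moduli 2/5 + (1/10)*sqrt(41) and -2/5 + (1/10)*sqrt(41).
Branch term (20/17)*log(1 - j/(8/5)): its argument vanishes at j = 8/5, a logarithmic branch point, modulus 8/5.
The radius of convergence is the smallest modulus among the singular points: -2/5 + (1/10)*sqrt(41).
The branch term is analytic at 2/5 - (1/10)*sqrt(41) and contributes nothing to the residue; only the rational part matters.
The factor j**2 - 4*j/5 - 1/4 splits as (j - a)(j - a') with a = 2/5 - (1/10)*sqrt(41), a' = 2/5 + (1/10)*sqrt(41). At the order-2 pole a set g(j) = (j - a)^2*(rational part) = [-24*j/25 - 29/20] / (j - a')^2.
Order-2 pole: residue = g'(a); g'(2/5 - (1/10)*sqrt(41)) = -(917/3362)*sqrt(41), so the residue is -(917/3362)*sqrt(41).
The branch term is analytic at 2/5 + (1/10)*sqrt(41) and contributes nothing to the residue; only the rational part matters.
The factor j**2 - 4*j/5 - 1/4 splits as (j - a)(j - a') with a = 2/5 + (1/10)*sqrt(41), a' = 2/5 - (1/10)*sqrt(41). At the order-2 pole a set g(j) = (j - a)^2*(rational part) = [-24*j/25 - 29/20] / (j - a')^2.
Order-2 pole: residue = g'(a); g'(2/5 + (1/10)*sqrt(41)) = (917/3362)*sqrt(41), so the residue is (917/3362)*sqrt(41).
List the singular points by increasing real part (a conjugate pair: the negative imaginary part first).

Radius of convergence at 0: -2/5 + (1/10)*sqrt(41).
At 2/5 - (1/10)*sqrt(41): a pole of order 2; residue -(917/3362)*sqrt(41).
At 2/5 + (1/10)*sqrt(41): a pole of order 2; residue (917/3362)*sqrt(41).
At 8/5: a logarithmic branch point.


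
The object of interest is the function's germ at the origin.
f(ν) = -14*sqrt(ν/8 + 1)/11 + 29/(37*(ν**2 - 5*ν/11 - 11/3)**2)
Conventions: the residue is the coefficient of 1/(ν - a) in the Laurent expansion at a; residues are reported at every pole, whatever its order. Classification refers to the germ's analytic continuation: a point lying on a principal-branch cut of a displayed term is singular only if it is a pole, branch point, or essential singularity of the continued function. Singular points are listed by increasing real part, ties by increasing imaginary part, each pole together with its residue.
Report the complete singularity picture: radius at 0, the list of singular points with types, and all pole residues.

Denominator factor (ν**2 - 5*ν/11 - 11/3)^2: discriminant 5399/363, real irrational roots 5/22 + (1/66)*sqrt(16197) and 5/22 - (1/66)*sqrt(16197); poles of order 2, moduli 5/22 + (1/66)*sqrt(16197) and -5/22 + (1/66)*sqrt(16197).
Branch term (-14/11)*sqrt(1 - ν/(-8)): its argument vanishes at ν = -8, a square-root branch point, modulus 8.
The radius of convergence is the smallest modulus among the singular points: -5/22 + (1/66)*sqrt(16197).
The branch term is analytic at 5/22 - (1/66)*sqrt(16197) and contributes nothing to the residue; only the rational part matters.
The factor ν**2 - 5*ν/11 - 11/3 splits as (ν - a)(ν - a') with a = 5/22 - (1/66)*sqrt(16197), a' = 5/22 + (1/66)*sqrt(16197). At the order-2 pole a set g(ν) = (ν - a)^2*(rational part) = [29/37] / (ν - a')^2.
Order-2 pole: residue = g'(a); g'(5/22 - (1/66)*sqrt(16197)) = (231594/1078520437)*sqrt(16197), so the residue is (231594/1078520437)*sqrt(16197).
The branch term is analytic at 5/22 + (1/66)*sqrt(16197) and contributes nothing to the residue; only the rational part matters.
The factor ν**2 - 5*ν/11 - 11/3 splits as (ν - a)(ν - a') with a = 5/22 + (1/66)*sqrt(16197), a' = 5/22 - (1/66)*sqrt(16197). At the order-2 pole a set g(ν) = (ν - a)^2*(rational part) = [29/37] / (ν - a')^2.
Order-2 pole: residue = g'(a); g'(5/22 + (1/66)*sqrt(16197)) = -(231594/1078520437)*sqrt(16197), so the residue is -(231594/1078520437)*sqrt(16197).
List the singular points by increasing real part (a conjugate pair: the negative imaginary part first).

Radius of convergence at 0: -5/22 + (1/66)*sqrt(16197).
At -8: an algebraic (square-root) branch point.
At 5/22 - (1/66)*sqrt(16197): a pole of order 2; residue (231594/1078520437)*sqrt(16197).
At 5/22 + (1/66)*sqrt(16197): a pole of order 2; residue -(231594/1078520437)*sqrt(16197).


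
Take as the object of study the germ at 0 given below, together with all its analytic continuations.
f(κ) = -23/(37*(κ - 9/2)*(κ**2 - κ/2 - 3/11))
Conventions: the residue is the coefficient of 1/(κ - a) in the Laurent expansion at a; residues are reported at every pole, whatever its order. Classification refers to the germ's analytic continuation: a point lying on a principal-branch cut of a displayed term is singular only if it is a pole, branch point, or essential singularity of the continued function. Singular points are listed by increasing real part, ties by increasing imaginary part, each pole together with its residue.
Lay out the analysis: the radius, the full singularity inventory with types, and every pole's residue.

Denominator factor (κ - 9/2): pole of order 1 at 9/2, modulus 9/2.
Denominator factor (κ**2 - κ/2 - 3/11): discriminant 59/44, real irrational roots 1/4 + (1/44)*sqrt(649) and 1/4 - (1/44)*sqrt(649); poles of order 1, moduli 1/4 + (1/44)*sqrt(649) and -1/4 + (1/44)*sqrt(649).
The radius of convergence is the smallest modulus among the singular points: -1/4 + (1/44)*sqrt(649).
The factor κ**2 - κ/2 - 3/11 splits as (κ - a)(κ - a') with a = 1/4 - (1/44)*sqrt(649), a' = 1/4 + (1/44)*sqrt(649). At the order-1 pole a set g(κ) = (κ - a)*f(κ) = [-23/(37*(κ - 9/2))] / (κ - a').
Simple pole: residue = g(a) at a = 1/4 - (1/44)*sqrt(649), which is 253/14430 - (4301/851370)*sqrt(649).
The factor κ**2 - κ/2 - 3/11 splits as (κ - a)(κ - a') with a = 1/4 + (1/44)*sqrt(649), a' = 1/4 - (1/44)*sqrt(649). At the order-1 pole a set g(κ) = (κ - a)*f(κ) = [-23/(37*(κ - 9/2))] / (κ - a').
Simple pole: residue = g(a) at a = 1/4 + (1/44)*sqrt(649), which is 253/14430 + (4301/851370)*sqrt(649).
At the order-1 pole 9/2 set g(κ) = (κ - (9/2))*f(κ) = -23/(37*(κ**2 - κ/2 - 3/11)).
Simple pole: residue = g(a) at a = 9/2, which is -253/7215.
List the singular points by increasing real part (a conjugate pair: the negative imaginary part first).

Radius of convergence at 0: -1/4 + (1/44)*sqrt(649).
At 1/4 - (1/44)*sqrt(649): a pole of order 1; residue 253/14430 - (4301/851370)*sqrt(649).
At 1/4 + (1/44)*sqrt(649): a pole of order 1; residue 253/14430 + (4301/851370)*sqrt(649).
At 9/2: a pole of order 1; residue -253/7215.


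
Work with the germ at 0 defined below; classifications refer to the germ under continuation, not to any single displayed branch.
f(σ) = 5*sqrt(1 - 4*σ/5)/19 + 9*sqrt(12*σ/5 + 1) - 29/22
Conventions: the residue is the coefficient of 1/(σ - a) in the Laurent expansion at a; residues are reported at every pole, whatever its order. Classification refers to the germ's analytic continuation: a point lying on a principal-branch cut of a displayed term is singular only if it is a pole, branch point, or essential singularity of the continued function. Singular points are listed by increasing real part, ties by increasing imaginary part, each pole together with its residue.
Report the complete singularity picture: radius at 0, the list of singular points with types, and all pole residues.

Radius of convergence at 0: 5/12.
At -5/12: an algebraic (square-root) branch point.
At 5/4: an algebraic (square-root) branch point.

Branch term (5/19)*sqrt(1 - σ/(5/4)): its argument vanishes at σ = 5/4, a square-root branch point, modulus 5/4.
Branch term (9)*sqrt(1 - σ/(-5/12)): its argument vanishes at σ = -5/12, a square-root branch point, modulus 5/12.
The radius of convergence is the smallest modulus among the singular points: 5/12.
List the singular points by increasing real part (a conjugate pair: the negative imaginary part first).


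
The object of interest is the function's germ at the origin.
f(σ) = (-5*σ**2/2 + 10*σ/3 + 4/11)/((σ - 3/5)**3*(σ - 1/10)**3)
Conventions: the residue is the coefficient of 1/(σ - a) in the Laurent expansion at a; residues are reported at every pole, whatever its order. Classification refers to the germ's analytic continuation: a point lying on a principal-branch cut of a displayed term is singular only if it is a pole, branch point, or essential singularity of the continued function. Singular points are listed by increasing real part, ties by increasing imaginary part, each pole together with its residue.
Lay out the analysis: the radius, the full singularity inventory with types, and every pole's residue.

Radius of convergence at 0: 1/10.
At 1/10: a pole of order 3; residue -13476/55.
At 3/5: a pole of order 3; residue 13476/55.

Denominator factor (σ - 3/5)^3: pole of order 3 at 3/5, modulus 3/5.
Denominator factor (σ - 1/10)^3: pole of order 3 at 1/10, modulus 1/10.
The radius of convergence is the smallest modulus among the singular points: 1/10.
At the order-3 pole 1/10 set g(σ) = (σ - (1/10))^3*f(σ) = (-5*σ**2/2 + 10*σ/3 + 4/11)/(σ - 3/5)**3.
Order-3 pole: residue = g''(a)/2; g''(1/10) = -26952/55, so the residue is -13476/55.
At the order-3 pole 3/5 set g(σ) = (σ - (3/5))^3*f(σ) = (-5*σ**2/2 + 10*σ/3 + 4/11)/(σ - 1/10)**3.
Order-3 pole: residue = g''(a)/2; g''(3/5) = 26952/55, so the residue is 13476/55.
List the singular points by increasing real part (a conjugate pair: the negative imaginary part first).


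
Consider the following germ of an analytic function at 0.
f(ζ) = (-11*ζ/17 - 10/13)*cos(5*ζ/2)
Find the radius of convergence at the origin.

The factor cos(5*ζ/2) is entire and contributes no finite singular point.
The polynomial part has no poles.
No finite singular points: the Taylor series at 0 converges everywhere.

The radius of convergence is infinite.


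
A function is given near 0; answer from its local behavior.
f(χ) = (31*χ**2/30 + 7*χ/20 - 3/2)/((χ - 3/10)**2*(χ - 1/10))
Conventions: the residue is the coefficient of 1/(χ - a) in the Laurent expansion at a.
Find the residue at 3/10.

The residue is 187/5.

At the order-2 pole 3/10 set g(χ) = (χ - (3/10))^2*f(χ) = (31*χ**2/30 + 7*χ/20 - 3/2)/(χ - 1/10).
Order-2 pole: residue = g'(a); g'(3/10) = 187/5, so the residue is 187/5.


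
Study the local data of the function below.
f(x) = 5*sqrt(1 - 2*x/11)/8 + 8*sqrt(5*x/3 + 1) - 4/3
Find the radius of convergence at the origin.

Branch term (5/8)*sqrt(1 - x/(11/2)): its argument vanishes at x = 11/2, a square-root branch point, modulus 11/2.
Branch term (8)*sqrt(1 - x/(-3/5)): its argument vanishes at x = -3/5, a square-root branch point, modulus 3/5.
The radius of convergence is the smallest modulus among the singular points: 3/5.

The radius of convergence is 3/5.


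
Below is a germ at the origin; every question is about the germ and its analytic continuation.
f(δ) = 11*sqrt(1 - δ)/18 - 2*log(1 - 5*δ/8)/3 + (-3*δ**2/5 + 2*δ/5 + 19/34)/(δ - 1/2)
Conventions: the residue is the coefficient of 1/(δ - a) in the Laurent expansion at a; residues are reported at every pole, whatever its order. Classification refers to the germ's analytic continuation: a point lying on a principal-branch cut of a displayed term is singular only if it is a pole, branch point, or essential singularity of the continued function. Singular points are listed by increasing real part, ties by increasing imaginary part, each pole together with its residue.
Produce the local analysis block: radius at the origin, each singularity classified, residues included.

Denominator factor (δ - 1/2): pole of order 1 at 1/2, modulus 1/2.
Branch term (-2/3)*log(1 - δ/(8/5)): its argument vanishes at δ = 8/5, a logarithmic branch point, modulus 8/5.
Branch term (11/18)*sqrt(1 - δ/(1)): its argument vanishes at δ = 1, a square-root branch point, modulus 1.
The radius of convergence is the smallest modulus among the singular points: 1/2.
The branch terms are analytic at 1/2 and contribute nothing to the residue; only the rational part matters.
At the order-1 pole 1/2 set g(δ) = (δ - (1/2))*(rational part) = -3*δ**2/5 + 2*δ/5 + 19/34.
Simple pole: residue = g(a) at a = 1/2, which is 207/340.
List the singular points by increasing real part (a conjugate pair: the negative imaginary part first).

Radius of convergence at 0: 1/2.
At 1/2: a pole of order 1; residue 207/340.
At 1: an algebraic (square-root) branch point.
At 8/5: a logarithmic branch point.


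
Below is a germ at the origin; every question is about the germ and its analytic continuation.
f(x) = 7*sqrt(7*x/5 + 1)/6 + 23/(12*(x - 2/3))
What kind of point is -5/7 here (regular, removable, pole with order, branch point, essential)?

The term (7/6)*sqrt(1 - x/(-5/7)) has argument 1 - -5/7/(-5/7) = 0 at -5/7: a square-root (algebraic, two-sheeted) branch point; the remaining terms are analytic or single-valued there.

The point is an algebraic (square-root) branch point.


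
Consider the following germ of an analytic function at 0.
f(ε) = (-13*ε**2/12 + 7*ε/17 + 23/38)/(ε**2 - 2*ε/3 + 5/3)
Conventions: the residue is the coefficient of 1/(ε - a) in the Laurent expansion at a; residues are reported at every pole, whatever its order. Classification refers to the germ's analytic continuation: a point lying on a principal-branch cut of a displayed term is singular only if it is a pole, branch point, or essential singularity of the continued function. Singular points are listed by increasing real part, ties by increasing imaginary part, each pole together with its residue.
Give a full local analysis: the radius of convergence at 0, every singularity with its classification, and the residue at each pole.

Denominator factor (ε**2 - 2*ε/3 + 5/3): discriminant -56/9, complex-conjugate roots (1/3) + ((1/3)*sqrt(14))*i and (1/3) - ((1/3)*sqrt(14))*i; poles of order 1, moduli (1/3)*sqrt(15) and (1/3)*sqrt(15).
The radius of convergence is the smallest modulus among the singular points: (1/3)*sqrt(15).
The factor ε**2 - 2*ε/3 + 5/3 splits as (ε - a)(ε - a') with a = (1/3) - ((1/3)*sqrt(14))*i, a' = (1/3) + ((1/3)*sqrt(14))*i. At the order-1 pole a set g(ε) = (ε - a)*f(ε) = [-13*ε**2/12 + 7*ε/17 + 23/38] / (ε - a').
Simple pole: residue = g(a) at a = (1/3) - ((1/3)*sqrt(14))*i, which is (-95/612) + ((80489/325584)*sqrt(14))*i.
The factor ε**2 - 2*ε/3 + 5/3 splits as (ε - a)(ε - a') with a = (1/3) + ((1/3)*sqrt(14))*i, a' = (1/3) - ((1/3)*sqrt(14))*i. At the order-1 pole a set g(ε) = (ε - a)*f(ε) = [-13*ε**2/12 + 7*ε/17 + 23/38] / (ε - a').
Simple pole: residue = g(a) at a = (1/3) + ((1/3)*sqrt(14))*i, which is (-95/612) - ((80489/325584)*sqrt(14))*i.
List the singular points by increasing real part (a conjugate pair: the negative imaginary part first).

Radius of convergence at 0: (1/3)*sqrt(15).
At (1/3) - ((1/3)*sqrt(14))*i: a pole of order 1; residue (-95/612) + ((80489/325584)*sqrt(14))*i.
At (1/3) + ((1/3)*sqrt(14))*i: a pole of order 1; residue (-95/612) - ((80489/325584)*sqrt(14))*i.


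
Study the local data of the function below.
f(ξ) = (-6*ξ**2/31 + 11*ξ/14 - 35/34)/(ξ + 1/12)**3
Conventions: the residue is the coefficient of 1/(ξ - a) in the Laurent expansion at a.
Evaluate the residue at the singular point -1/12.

The residue is -6/31.

At the order-3 pole -1/12 set g(ξ) = (ξ - (-1/12))^3*f(ξ) = -6*ξ**2/31 + 11*ξ/14 - 35/34.
Order-3 pole: residue = g''(a)/2; g''(-1/12) = -12/31, so the residue is -6/31.


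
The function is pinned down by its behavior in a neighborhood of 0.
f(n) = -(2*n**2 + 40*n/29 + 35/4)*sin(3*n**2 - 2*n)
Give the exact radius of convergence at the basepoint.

The factor -sin(3*n**2 - 2*n) is entire and contributes no finite singular point.
The polynomial part has no poles.
No finite singular points: the Taylor series at 0 converges everywhere.

The radius of convergence is infinite.


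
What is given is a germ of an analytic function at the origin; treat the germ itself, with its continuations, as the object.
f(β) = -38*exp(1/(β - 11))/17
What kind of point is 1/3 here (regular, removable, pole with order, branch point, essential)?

The point is a regular point.

There is no denominator, hence no pole anywhere.
The essential point of exp(1/(β - (11))) is 11, not 1/3.
So the germ continues analytically to 1/3.


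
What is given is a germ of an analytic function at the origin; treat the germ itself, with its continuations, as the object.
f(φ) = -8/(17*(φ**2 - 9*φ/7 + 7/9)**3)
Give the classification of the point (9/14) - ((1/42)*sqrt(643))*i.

The point is a pole of order 3.

The denominator factor φ**2 - 9*φ/7 + 7/9 vanishes at (9/14) - ((1/42)*sqrt(643))*i and appears to the power 3; the numerator there equals -8/17, nonzero, and no other factor vanishes.
Hence a pole whose order is the multiplicity, 3.


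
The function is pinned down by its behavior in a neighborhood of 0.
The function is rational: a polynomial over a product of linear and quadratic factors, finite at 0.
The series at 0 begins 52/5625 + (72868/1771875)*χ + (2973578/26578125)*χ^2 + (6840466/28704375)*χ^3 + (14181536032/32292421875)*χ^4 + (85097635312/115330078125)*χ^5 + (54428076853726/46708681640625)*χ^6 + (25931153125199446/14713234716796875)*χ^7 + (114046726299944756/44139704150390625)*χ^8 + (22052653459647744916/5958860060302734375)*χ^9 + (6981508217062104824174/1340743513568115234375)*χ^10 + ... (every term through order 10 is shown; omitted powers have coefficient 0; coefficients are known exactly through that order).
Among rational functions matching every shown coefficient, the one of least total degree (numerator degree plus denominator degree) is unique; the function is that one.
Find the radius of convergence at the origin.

No rational of total degree below 9 reproduces all 11 coefficients; solving the [2/7] Pade equations on them gives f(χ) = (-17*χ**2/18 - 16*χ/21 - 13/5)/((χ - 5)**3*(χ**2 - 8*χ/3 + 3/2)**2), whose expansion matches every shown term.
Denominator factor (χ**2 - 8*χ/3 + 3/2)^2: discriminant 10/9, real irrational roots 4/3 + (1/6)*sqrt(10) and 4/3 - (1/6)*sqrt(10); poles of order 2, moduli 4/3 + (1/6)*sqrt(10) and 4/3 - (1/6)*sqrt(10).
Denominator factor (χ - 5)^3: pole of order 3 at 5, modulus 5.
The radius of convergence is the smallest modulus among the singular points: 4/3 - (1/6)*sqrt(10).

The radius of convergence is 4/3 - (1/6)*sqrt(10).


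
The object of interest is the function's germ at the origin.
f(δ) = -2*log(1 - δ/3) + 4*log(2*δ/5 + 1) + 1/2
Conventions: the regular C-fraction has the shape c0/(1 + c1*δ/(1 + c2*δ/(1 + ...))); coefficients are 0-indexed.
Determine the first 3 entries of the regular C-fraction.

The regular C-fraction coefficients are [1/2, -68/15, 2359/510].

Taylor coefficients (expand at 0): a_0 = 1/2, a_1 = 34/15, a_2 = -47/225.
c0 = a_0 = 1/2. Peel one level at a time: if S = 1 + c*δ/S' with S'(0) = 1, then c is the δ-coefficient of S and S' = c*δ/(S - 1).
S_1 = c0/f = 1 + (-68/15)*δ + (4718/225)*δ^2 + ...; c1 = -68/15.
S_2 = c1*δ/(S_1 - 1) = 1 + (2359/510)*δ + ...; c2 = 2359/510.


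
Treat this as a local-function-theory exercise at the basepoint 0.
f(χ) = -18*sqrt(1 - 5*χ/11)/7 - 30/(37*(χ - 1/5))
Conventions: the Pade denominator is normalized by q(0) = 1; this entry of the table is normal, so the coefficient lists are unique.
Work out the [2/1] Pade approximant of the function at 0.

The Pade approximant has numerator coefficients [384/259, 175504365/13052347, -1602587475/574303268]; denominator coefficients [1, -18634555/3729242].

Taylor coefficients needed (expand at 0): a_0 = 384/259, a_1 = 59415/2849, a_2 = 12713325/125356, a_3 = 1397591625/2757832.
Write the denominator as Q(χ) = 1 + q1*χ. Requiring Q*f - P = O(χ^4) with deg P <= 2 kills the coefficients of χ^3..χ^3 in Q*f:
  χ^3: a_3 + q1*a_2 = 0, i.e. 1397591625/2757832 + (12713325/125356)*q1 = 0.
Solving this linear system: q1 = -18634555/3729242.
The numerator is Q*f truncated at degree 2: P0 = a_0 = 384/259; P1 = a_1 + q1*a_0 = 175504365/13052347; P2 = a_2 + q1*a_1 = -1602587475/574303268.


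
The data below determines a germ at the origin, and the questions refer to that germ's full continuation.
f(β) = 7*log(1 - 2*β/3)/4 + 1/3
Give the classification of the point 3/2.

The point is a logarithmic branch point.

The term (7/4)*log(1 - β/(3/2)) has argument 1 - 3/2/(3/2) = 0 at 3/2: a logarithmic (infinitely-sheeted) branch point; the remaining terms are analytic or single-valued there.


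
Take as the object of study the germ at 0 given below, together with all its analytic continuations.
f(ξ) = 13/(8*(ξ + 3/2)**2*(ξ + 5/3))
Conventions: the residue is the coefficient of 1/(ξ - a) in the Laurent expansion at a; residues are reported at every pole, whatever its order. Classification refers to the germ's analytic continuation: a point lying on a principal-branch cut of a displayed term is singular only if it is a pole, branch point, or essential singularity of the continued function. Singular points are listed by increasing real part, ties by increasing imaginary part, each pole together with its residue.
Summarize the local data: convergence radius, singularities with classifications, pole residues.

Denominator factor (ξ + 5/3): pole of order 1 at -5/3, modulus 5/3.
Denominator factor (ξ + 3/2)^2: pole of order 2 at -3/2, modulus 3/2.
The radius of convergence is the smallest modulus among the singular points: 3/2.
At the order-1 pole -5/3 set g(ξ) = (ξ - (-5/3))*f(ξ) = 13/(8*(ξ + 3/2)**2).
Simple pole: residue = g(a) at a = -5/3, which is 117/2.
At the order-2 pole -3/2 set g(ξ) = (ξ - (-3/2))^2*f(ξ) = 13/(8*(ξ + 5/3)).
Order-2 pole: residue = g'(a); g'(-3/2) = -117/2, so the residue is -117/2.
List the singular points by increasing real part (a conjugate pair: the negative imaginary part first).

Radius of convergence at 0: 3/2.
At -5/3: a pole of order 1; residue 117/2.
At -3/2: a pole of order 2; residue -117/2.


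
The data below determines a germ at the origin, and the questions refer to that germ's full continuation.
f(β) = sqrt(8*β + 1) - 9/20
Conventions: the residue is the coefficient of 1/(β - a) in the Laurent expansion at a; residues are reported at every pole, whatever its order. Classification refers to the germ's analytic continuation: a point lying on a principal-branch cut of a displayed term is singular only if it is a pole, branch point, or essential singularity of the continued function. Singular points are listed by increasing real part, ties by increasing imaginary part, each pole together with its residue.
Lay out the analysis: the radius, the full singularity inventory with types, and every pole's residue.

Radius of convergence at 0: 1/8.
At -1/8: an algebraic (square-root) branch point.

Branch term (1)*sqrt(1 - β/(-1/8)): its argument vanishes at β = -1/8, a square-root branch point, modulus 1/8.
The radius of convergence is the smallest modulus among the singular points: 1/8.


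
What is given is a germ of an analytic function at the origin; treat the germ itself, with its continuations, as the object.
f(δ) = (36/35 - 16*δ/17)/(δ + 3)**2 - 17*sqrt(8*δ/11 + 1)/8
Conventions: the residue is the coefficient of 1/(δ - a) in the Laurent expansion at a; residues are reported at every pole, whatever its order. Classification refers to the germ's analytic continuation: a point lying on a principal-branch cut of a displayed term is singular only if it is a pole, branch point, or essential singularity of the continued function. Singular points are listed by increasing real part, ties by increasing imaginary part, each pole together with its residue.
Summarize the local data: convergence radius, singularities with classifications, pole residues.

Denominator factor (δ + 3)^2: pole of order 2 at -3, modulus 3.
Branch term (-17/8)*sqrt(1 - δ/(-11/8)): its argument vanishes at δ = -11/8, a square-root branch point, modulus 11/8.
The radius of convergence is the smallest modulus among the singular points: 11/8.
The branch term is analytic at -3 and contributes nothing to the residue; only the rational part matters.
At the order-2 pole -3 set g(δ) = (δ - (-3))^2*(rational part) = 36/35 - 16*δ/17.
Order-2 pole: residue = g'(a); g'(-3) = -16/17, so the residue is -16/17.
List the singular points by increasing real part (a conjugate pair: the negative imaginary part first).

Radius of convergence at 0: 11/8.
At -3: a pole of order 2; residue -16/17.
At -11/8: an algebraic (square-root) branch point.


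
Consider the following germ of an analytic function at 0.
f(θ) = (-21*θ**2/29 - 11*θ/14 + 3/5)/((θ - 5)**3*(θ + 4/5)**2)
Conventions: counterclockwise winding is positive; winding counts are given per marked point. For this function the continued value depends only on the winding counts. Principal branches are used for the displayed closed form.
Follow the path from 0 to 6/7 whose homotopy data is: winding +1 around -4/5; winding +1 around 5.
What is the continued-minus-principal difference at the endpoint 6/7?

Continued minus principal equals 0.

The function is rational, hence single-valued: continuing it around any pole returns the same value, so the difference is 0.


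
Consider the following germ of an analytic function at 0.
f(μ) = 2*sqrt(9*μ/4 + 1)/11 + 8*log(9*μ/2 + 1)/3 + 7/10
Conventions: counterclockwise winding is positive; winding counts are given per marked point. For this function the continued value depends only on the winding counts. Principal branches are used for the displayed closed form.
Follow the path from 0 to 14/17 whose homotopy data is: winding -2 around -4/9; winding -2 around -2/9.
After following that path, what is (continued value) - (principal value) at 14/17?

Continued minus principal equals -(32/3)*pi*i.

The rational part is single-valued and drops out of the difference; each branch term changes only by its own monodromy.
(2/11)*sqrt(1 - μ/(-4/9)): winding -2 is even, the square root returns to the same sheet, contribution 0.
(8/3)*log(1 - μ/(-2/9)): each positive loop around -2/9 adds 2*pi*i to the log, so winding -2 contributes (8/3)*(-2)*2*pi*i = -(32/3)*pi*i.
Summing the contributions at μ = 14/17 gives -(32/3)*pi*i.


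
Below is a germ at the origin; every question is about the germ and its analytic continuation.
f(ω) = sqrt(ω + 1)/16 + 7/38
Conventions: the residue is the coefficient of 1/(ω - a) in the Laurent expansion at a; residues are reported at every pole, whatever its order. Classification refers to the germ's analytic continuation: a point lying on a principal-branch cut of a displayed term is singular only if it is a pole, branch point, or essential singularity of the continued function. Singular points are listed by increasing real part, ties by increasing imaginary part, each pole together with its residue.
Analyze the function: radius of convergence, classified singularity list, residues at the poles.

Radius of convergence at 0: 1.
At -1: an algebraic (square-root) branch point.

Branch term (1/16)*sqrt(1 - ω/(-1)): its argument vanishes at ω = -1, a square-root branch point, modulus 1.
The radius of convergence is the smallest modulus among the singular points: 1.


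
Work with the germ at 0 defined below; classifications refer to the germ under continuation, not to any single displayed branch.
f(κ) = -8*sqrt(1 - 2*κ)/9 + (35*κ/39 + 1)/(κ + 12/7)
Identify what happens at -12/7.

The point is a pole of order 1.

The denominator factor κ + 12/7 vanishes at -12/7 and appears to the power 1; the numerator there equals -7/13, nonzero, and no other factor vanishes.
The branch terms are analytic at this point.
Hence a pole whose order is the multiplicity, 1.


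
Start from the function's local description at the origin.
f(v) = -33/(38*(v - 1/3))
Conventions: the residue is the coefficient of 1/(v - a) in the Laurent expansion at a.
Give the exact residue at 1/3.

The residue is -33/38.

At the order-1 pole 1/3 set g(v) = (v - (1/3))*f(v) = -33/38.
Simple pole: residue = g(a) at a = 1/3, which is -33/38.


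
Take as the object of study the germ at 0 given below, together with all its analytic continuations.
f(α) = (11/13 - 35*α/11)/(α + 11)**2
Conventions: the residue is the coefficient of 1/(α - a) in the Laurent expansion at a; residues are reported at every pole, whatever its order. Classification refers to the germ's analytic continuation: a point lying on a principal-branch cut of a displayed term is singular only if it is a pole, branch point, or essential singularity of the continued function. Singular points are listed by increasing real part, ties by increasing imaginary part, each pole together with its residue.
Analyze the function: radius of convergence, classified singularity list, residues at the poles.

Radius of convergence at 0: 11.
At -11: a pole of order 2; residue -35/11.

Denominator factor (α + 11)^2: pole of order 2 at -11, modulus 11.
The radius of convergence is the smallest modulus among the singular points: 11.
At the order-2 pole -11 set g(α) = (α - (-11))^2*f(α) = 11/13 - 35*α/11.
Order-2 pole: residue = g'(a); g'(-11) = -35/11, so the residue is -35/11.


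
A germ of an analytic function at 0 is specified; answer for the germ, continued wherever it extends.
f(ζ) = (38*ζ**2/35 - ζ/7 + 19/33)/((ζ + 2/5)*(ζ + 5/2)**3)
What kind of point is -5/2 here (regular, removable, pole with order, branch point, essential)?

The point is a pole of order 3.

The denominator factor ζ + 5/2 vanishes at -5/2 and appears to the power 3; the numerator there equals 1783/231, nonzero, and no other factor vanishes.
Hence a pole whose order is the multiplicity, 3.


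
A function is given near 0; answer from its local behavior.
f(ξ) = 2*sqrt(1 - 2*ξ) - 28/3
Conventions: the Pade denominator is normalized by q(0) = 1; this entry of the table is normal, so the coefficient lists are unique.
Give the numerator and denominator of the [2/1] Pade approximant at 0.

Taylor coefficients needed (expand at 0): a_0 = -22/3, a_1 = -2, a_2 = -1, a_3 = -1.
Write the denominator as Q(ξ) = 1 + q1*ξ. Requiring Q*f - P = O(ξ^4) with deg P <= 2 kills the coefficients of ξ^3..ξ^3 in Q*f:
  ξ^3: a_3 + q1*a_2 = 0, i.e. -1 + (-1)*q1 = 0.
Solving this linear system: q1 = -1.
The numerator is Q*f truncated at degree 2: P0 = a_0 = -22/3; P1 = a_1 + q1*a_0 = 16/3; P2 = a_2 + q1*a_1 = 1.

The Pade approximant has numerator coefficients [-22/3, 16/3, 1]; denominator coefficients [1, -1].
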